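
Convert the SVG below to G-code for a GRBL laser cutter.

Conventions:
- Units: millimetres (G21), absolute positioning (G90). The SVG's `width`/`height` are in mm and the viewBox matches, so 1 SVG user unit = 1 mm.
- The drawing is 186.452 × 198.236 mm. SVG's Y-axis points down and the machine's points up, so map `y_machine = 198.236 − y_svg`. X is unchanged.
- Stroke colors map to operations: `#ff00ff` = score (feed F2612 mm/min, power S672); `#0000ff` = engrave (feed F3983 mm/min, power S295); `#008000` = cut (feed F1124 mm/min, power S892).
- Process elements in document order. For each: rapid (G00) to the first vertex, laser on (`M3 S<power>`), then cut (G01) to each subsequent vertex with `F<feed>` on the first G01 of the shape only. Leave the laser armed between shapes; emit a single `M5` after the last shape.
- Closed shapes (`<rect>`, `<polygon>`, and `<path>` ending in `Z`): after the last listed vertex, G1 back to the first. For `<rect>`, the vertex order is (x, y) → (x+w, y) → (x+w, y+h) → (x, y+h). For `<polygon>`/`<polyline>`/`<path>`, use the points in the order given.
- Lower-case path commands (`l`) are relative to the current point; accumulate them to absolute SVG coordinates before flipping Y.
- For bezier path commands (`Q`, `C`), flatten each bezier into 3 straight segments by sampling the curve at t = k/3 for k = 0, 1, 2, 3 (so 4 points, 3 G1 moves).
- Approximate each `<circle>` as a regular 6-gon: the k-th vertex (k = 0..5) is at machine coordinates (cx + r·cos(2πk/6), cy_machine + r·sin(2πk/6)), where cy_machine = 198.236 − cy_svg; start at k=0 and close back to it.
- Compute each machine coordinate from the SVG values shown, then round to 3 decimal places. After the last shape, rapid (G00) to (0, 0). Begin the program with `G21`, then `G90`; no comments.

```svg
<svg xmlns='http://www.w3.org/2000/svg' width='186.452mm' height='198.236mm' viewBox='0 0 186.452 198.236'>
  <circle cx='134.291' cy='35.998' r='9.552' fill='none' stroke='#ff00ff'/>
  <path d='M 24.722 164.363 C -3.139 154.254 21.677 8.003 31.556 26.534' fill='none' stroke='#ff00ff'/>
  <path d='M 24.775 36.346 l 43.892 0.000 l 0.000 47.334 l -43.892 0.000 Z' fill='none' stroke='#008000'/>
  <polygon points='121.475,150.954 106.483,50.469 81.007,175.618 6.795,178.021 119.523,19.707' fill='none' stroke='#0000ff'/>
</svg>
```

G21
G90
G00 X143.843 Y162.238
M3 S672
G01 X139.067 Y170.510 F2612
G01 X129.515 Y170.510
G01 X124.739 Y162.238
G01 X129.515 Y153.966
G01 X139.067 Y153.966
G01 X143.843 Y162.238
G00 X24.722 Y33.873
M3 S672
G01 X11.916 Y78.217 F2612
G01 X19.202 Y146.451
G01 X31.556 Y171.702
G00 X24.775 Y161.890
M3 S892
G01 X68.667 Y161.890 F1124
G01 X68.667 Y114.556
G01 X24.775 Y114.556
G01 X24.775 Y161.890
G00 X121.475 Y47.282
M3 S295
G01 X106.483 Y147.767 F3983
G01 X81.007 Y22.618
G01 X6.795 Y20.215
G01 X119.523 Y178.529
G01 X121.475 Y47.282
M5
G00 X0.000 Y0.000

viewBox `0 0 186.452 198.236` with mm width/height → 1 unit = 1 mm. Flip: y_m = 198.236 − y_svg.

**Shape 1** — `<circle>` circle, stroke `#ff00ff` → score (S672, F2612). Machine vertices: (143.843,162.238) → (139.067,170.510) → (129.515,170.510) → (124.739,162.238) → (129.515,153.966) → (139.067,153.966) → (143.843,162.238). Closed: final G1 returns to the first vertex.

**Shape 2** — `<path>` cubic bezier, stroke `#ff00ff` → score (S672, F2612). Control points (SVG): P0=(24.722,164.363), P1=(-3.139,154.254), P2=(21.677,8.003), P3=(31.556,26.534); sampled at t=k/3. Machine vertices: (24.722,33.873) → (11.916,78.217) → (19.202,146.451) → (31.556,171.702). Open path.

**Shape 3** — `<path>` rectangle, stroke `#008000` → cut (S892, F1124). Machine vertices: (24.775,161.890) → (68.667,161.890) → (68.667,114.556) → (24.775,114.556) → (24.775,161.890). Closed: final G1 returns to the first vertex.

**Shape 4** — `<polygon>` closed polygon, stroke `#0000ff` → engrave (S295, F3983). Machine vertices: (121.475,47.282) → (106.483,147.767) → (81.007,22.618) → (6.795,20.215) → (119.523,178.529) → (121.475,47.282). Closed: final G1 returns to the first vertex.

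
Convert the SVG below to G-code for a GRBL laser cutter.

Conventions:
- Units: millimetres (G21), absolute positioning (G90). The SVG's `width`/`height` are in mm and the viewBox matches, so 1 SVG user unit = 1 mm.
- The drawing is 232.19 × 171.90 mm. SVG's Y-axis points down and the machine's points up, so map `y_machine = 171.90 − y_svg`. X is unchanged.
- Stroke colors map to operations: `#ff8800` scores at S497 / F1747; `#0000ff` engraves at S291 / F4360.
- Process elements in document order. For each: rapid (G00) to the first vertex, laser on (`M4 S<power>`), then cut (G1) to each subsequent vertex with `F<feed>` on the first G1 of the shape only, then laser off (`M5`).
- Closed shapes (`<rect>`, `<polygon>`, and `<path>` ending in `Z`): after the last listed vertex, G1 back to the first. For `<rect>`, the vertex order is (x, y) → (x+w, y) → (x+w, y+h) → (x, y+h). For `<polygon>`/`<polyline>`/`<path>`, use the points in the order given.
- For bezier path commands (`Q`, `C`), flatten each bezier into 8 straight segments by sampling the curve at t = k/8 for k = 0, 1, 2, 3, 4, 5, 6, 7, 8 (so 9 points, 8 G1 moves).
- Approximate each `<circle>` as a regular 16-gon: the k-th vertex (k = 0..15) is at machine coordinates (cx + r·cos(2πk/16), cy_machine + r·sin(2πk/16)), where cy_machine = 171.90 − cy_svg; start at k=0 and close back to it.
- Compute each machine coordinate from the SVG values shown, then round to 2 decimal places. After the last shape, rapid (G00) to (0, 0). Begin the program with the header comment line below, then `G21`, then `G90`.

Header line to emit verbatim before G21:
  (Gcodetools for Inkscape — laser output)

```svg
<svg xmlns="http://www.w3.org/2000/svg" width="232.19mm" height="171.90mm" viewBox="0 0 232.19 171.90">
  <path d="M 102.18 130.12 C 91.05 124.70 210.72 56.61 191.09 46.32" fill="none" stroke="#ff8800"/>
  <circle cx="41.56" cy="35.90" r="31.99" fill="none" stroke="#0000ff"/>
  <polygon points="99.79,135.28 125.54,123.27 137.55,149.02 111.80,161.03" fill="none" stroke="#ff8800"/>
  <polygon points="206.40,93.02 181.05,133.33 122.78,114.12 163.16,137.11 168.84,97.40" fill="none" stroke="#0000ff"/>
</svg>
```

(Gcodetools for Inkscape — laser output)
G21
G90
G00 X102.18 Y41.78
M4 S497
G1 X103.61 Y46.51 F1747
G1 X114.14 Y55.71
G1 X130.60 Y67.96
G1 X149.82 Y81.85
G1 X168.65 Y95.97
G1 X183.91 Y108.91
G1 X192.45 Y119.25
G1 X191.09 Y125.58
M5
G00 X73.55 Y136.00
M4 S291
G1 X71.11 Y148.24 F4360
G1 X64.18 Y158.62
G1 X53.80 Y165.55
G1 X41.56 Y167.99
G1 X29.32 Y165.55
G1 X18.94 Y158.62
G1 X12.01 Y148.24
G1 X9.57 Y136.00
G1 X12.01 Y123.76
G1 X18.94 Y113.38
G1 X29.32 Y106.45
G1 X41.56 Y104.01
G1 X53.80 Y106.45
G1 X64.18 Y113.38
G1 X71.11 Y123.76
G1 X73.55 Y136.00
M5
G00 X99.79 Y36.62
M4 S497
G1 X125.54 Y48.63 F1747
G1 X137.55 Y22.88
G1 X111.80 Y10.87
G1 X99.79 Y36.62
M5
G00 X206.40 Y78.88
M4 S291
G1 X181.05 Y38.57 F4360
G1 X122.78 Y57.78
G1 X163.16 Y34.79
G1 X168.84 Y74.50
G1 X206.40 Y78.88
M5
G00 X0.00 Y0.00

viewBox `0 0 232.19 171.90` with mm width/height → 1 unit = 1 mm. Flip: y_m = 171.90 − y_svg.

**Shape 1** — `<path>` cubic bezier, stroke `#ff8800` → score (S497, F1747). Control points (SVG): P0=(102.18,130.12), P1=(91.05,124.70), P2=(210.72,56.61), P3=(191.09,46.32); sampled at t=k/8. Machine vertices: (102.18,41.78) → (103.61,46.51) → (114.14,55.71) → (130.60,67.96) → (149.82,81.85) → (168.65,95.97) → (183.91,108.91) → (192.45,119.25) → (191.09,125.58). Open path.

**Shape 2** — `<circle>` circle, stroke `#0000ff` → engrave (S291, F4360). Machine vertices: (73.55,136.00) → (71.11,148.24) → (64.18,158.62) → (53.80,165.55) → (41.56,167.99) → (29.32,165.55) → (18.94,158.62) → (12.01,148.24) → (9.57,136.00) → (12.01,123.76) → (18.94,113.38) → (29.32,106.45) → (41.56,104.01) → (53.80,106.45) → (64.18,113.38) → (71.11,123.76) → (73.55,136.00). Closed: final G1 returns to the first vertex.

**Shape 3** — `<polygon>` regular polygon, stroke `#ff8800` → score (S497, F1747). Machine vertices: (99.79,36.62) → (125.54,48.63) → (137.55,22.88) → (111.80,10.87) → (99.79,36.62). Closed: final G1 returns to the first vertex.

**Shape 4** — `<polygon>` closed polygon, stroke `#0000ff` → engrave (S291, F4360). Machine vertices: (206.40,78.88) → (181.05,38.57) → (122.78,57.78) → (163.16,34.79) → (168.84,74.50) → (206.40,78.88). Closed: final G1 returns to the first vertex.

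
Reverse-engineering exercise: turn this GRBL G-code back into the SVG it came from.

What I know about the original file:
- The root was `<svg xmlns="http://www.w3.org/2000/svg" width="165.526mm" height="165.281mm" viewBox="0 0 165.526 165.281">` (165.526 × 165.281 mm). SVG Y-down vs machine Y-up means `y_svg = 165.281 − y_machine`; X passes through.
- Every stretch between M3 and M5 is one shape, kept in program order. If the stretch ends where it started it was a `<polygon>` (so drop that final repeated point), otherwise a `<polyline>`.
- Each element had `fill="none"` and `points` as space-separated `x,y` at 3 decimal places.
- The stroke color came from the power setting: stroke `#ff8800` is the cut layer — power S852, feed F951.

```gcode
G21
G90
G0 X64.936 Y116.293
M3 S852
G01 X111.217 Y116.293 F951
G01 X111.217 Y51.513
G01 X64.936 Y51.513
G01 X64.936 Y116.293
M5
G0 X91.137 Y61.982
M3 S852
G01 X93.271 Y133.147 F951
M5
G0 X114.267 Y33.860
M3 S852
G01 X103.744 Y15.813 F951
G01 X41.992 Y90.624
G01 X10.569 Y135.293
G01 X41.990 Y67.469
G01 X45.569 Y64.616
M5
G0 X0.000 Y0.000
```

<svg xmlns="http://www.w3.org/2000/svg" width="165.526mm" height="165.281mm" viewBox="0 0 165.526 165.281">
  <polygon points="64.936,48.988 111.217,48.988 111.217,113.768 64.936,113.768" fill="none" stroke="#ff8800"/>
  <polyline points="91.137,103.299 93.271,32.134" fill="none" stroke="#ff8800"/>
  <polyline points="114.267,131.421 103.744,149.468 41.992,74.657 10.569,29.988 41.990,97.812 45.569,100.665" fill="none" stroke="#ff8800"/>
</svg>

Machine Y-up, SVG Y-down with viewBox height 165.281, so y_svg = 165.281 − y_machine; X carries over. Every run uses S852, so all elements get stroke `#ff8800` (cut).

Run 1: The run returns to its start, so emit a `<polygon>` with points (Y-flipped): 64.936,48.988 111.217,48.988 111.217,113.768 64.936,113.768.

Run 2: The run is open, so emit a `<polyline>` with points (Y-flipped): 91.137,103.299 93.271,32.134.

Run 3: The run is open, so emit a `<polyline>` with points (Y-flipped): 114.267,131.421 103.744,149.468 41.992,74.657 10.569,29.988 41.990,97.812 45.569,100.665.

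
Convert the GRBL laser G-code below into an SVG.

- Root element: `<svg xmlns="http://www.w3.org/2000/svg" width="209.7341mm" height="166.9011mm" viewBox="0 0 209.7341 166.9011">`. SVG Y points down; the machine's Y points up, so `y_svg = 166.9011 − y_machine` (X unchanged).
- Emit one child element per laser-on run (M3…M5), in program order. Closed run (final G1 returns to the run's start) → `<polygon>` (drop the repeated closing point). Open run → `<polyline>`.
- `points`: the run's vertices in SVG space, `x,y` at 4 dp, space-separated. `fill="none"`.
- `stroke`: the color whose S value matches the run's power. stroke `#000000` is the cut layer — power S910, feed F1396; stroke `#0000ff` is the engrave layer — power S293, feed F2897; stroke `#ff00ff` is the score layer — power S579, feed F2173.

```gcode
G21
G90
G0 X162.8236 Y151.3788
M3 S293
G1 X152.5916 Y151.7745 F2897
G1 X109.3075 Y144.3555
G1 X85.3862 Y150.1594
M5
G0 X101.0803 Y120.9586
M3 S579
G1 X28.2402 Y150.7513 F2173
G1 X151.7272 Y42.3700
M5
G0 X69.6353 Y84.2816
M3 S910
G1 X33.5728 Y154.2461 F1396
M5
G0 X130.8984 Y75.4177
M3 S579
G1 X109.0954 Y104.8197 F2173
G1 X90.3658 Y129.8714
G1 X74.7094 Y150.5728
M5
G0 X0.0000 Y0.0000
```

Each laser-on run becomes one SVG element. Flip Y back into SVG space with y_svg = 166.9011 − y_machine.

Run 1: the run's S293 means `#0000ff` (engrave). The run is open, so emit a `<polyline>` with points (Y-flipped): 162.8236,15.5223 152.5916,15.1266 109.3075,22.5456 85.3862,16.7417.

Run 2: the run's S579 means `#ff00ff` (score). The run is open, so emit a `<polyline>` with points (Y-flipped): 101.0803,45.9425 28.2402,16.1498 151.7272,124.5311.

Run 3: the run's S910 means `#000000` (cut). The run is open, so emit a `<polyline>` with points (Y-flipped): 69.6353,82.6195 33.5728,12.6550.

Run 4: the run's S579 means `#ff00ff` (score). The run is open, so emit a `<polyline>` with points (Y-flipped): 130.8984,91.4834 109.0954,62.0814 90.3658,37.0297 74.7094,16.3283.

<svg xmlns="http://www.w3.org/2000/svg" width="209.7341mm" height="166.9011mm" viewBox="0 0 209.7341 166.9011">
  <polyline points="162.8236,15.5223 152.5916,15.1266 109.3075,22.5456 85.3862,16.7417" fill="none" stroke="#0000ff"/>
  <polyline points="101.0803,45.9425 28.2402,16.1498 151.7272,124.5311" fill="none" stroke="#ff00ff"/>
  <polyline points="69.6353,82.6195 33.5728,12.6550" fill="none" stroke="#000000"/>
  <polyline points="130.8984,91.4834 109.0954,62.0814 90.3658,37.0297 74.7094,16.3283" fill="none" stroke="#ff00ff"/>
</svg>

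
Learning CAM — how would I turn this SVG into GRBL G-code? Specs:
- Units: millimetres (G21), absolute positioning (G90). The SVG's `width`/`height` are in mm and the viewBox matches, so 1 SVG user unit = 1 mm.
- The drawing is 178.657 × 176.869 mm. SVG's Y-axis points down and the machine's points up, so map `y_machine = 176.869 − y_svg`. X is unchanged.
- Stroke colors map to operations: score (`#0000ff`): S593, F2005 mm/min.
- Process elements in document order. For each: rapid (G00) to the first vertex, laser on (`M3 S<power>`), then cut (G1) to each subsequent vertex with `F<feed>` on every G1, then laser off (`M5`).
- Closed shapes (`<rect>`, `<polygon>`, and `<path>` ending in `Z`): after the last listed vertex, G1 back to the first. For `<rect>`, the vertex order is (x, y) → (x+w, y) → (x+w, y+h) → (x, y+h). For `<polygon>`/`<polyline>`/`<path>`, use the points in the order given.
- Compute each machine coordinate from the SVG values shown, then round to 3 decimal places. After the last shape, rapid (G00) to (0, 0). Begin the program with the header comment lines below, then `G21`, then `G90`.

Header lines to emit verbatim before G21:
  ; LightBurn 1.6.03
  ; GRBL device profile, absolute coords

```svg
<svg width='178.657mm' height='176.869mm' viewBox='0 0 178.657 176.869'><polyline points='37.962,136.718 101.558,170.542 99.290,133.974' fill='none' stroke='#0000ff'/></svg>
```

; LightBurn 1.6.03
; GRBL device profile, absolute coords
G21
G90
G00 X37.962 Y40.151
M3 S593
G1 X101.558 Y6.327 F2005
G1 X99.290 Y42.895 F2005
M5
G00 X0.000 Y0.000

Since the viewBox matches the mm dimensions, user units are millimetres directly. The only transform is the Y-flip y_m = 176.869 − y_svg.

Shape 1 is a open polyline drawn with `<polyline>`. Its stroke #0000ff means score at S593, F2005. After flipping Y the toolpath is (37.962,40.151) → (101.558,6.327) → (99.290,42.895).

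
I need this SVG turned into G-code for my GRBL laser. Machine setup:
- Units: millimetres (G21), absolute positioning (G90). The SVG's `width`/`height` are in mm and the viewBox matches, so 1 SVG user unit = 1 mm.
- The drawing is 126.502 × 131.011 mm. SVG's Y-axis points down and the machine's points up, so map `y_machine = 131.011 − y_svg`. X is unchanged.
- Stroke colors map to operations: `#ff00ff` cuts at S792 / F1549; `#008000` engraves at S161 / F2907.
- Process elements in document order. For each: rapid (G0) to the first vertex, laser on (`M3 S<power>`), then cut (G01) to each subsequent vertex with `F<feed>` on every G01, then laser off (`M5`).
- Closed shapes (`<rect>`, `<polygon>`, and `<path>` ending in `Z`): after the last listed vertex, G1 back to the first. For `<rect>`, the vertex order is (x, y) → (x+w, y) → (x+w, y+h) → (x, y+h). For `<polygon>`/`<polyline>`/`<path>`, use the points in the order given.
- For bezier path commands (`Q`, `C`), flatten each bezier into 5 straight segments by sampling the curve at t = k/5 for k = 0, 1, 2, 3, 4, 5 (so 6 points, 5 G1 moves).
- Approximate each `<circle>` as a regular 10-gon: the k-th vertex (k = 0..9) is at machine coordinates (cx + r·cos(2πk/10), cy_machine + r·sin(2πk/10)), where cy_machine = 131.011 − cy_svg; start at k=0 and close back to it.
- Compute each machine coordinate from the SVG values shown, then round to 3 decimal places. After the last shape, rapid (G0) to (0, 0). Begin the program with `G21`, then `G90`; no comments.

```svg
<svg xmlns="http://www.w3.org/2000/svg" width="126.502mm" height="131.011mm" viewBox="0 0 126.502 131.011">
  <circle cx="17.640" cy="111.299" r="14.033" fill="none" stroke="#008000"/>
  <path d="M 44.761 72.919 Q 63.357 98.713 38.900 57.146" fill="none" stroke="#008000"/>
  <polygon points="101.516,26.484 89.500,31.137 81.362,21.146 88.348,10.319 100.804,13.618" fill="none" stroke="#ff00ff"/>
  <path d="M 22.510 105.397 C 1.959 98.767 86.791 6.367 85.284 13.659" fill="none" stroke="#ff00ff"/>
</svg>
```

G21
G90
G0 X31.673 Y19.712
M3 S161
G01 X28.993 Y27.960 F2907
G01 X21.976 Y33.058 F2907
G01 X13.304 Y33.058 F2907
G01 X6.287 Y27.960 F2907
G01 X3.607 Y19.712 F2907
G01 X6.287 Y11.464 F2907
G01 X13.304 Y6.366 F2907
G01 X21.976 Y6.366 F2907
G01 X28.993 Y11.464 F2907
G01 X31.673 Y19.712 F2907
M5
G0 X44.761 Y58.092
M3 S161
G01 X50.477 Y50.469 F2907
G01 X52.749 Y48.235 F2907
G01 X51.577 Y51.389 F2907
G01 X46.961 Y59.933 F2907
G01 X38.900 Y73.865 F2907
M5
G0 X101.516 Y104.527
M3 S792
G01 X89.500 Y99.874 F1549
G01 X81.362 Y109.865 F1549
G01 X88.348 Y120.692 F1549
G01 X100.804 Y117.393 F1549
G01 X101.516 Y104.527 F1549
M5
G0 X22.510 Y25.614
M3 S792
G01 X21.292 Y38.401 F1549
G01 X36.162 Y62.870 F1549
G01 X57.920 Y90.120 F1549
G01 X77.361 Y111.248 F1549
G01 X85.284 Y117.352 F1549
M5
G0 X0.000 Y0.000

1 u = 1 mm; y_m = 131.011 − y.

[1] `<circle>` circle, #008000→engrave S161 F2907: (31.673,19.712) → (28.993,27.960) → (21.976,33.058) → (13.304,33.058) → (6.287,27.960) → (3.607,19.712) → (6.287,11.464) → (13.304,6.366) → (21.976,6.366) → (28.993,11.464) → (31.673,19.712) (closed)

[2] `<path>` quadratic bezier, #008000→engrave S161 F2907: (44.761,58.092) → (50.477,50.469) → (52.749,48.235) → (51.577,51.389) → (46.961,59.933) → (38.900,73.865)

[3] `<polygon>` regular polygon, #ff00ff→cut S792 F1549: (101.516,104.527) → (89.500,99.874) → (81.362,109.865) → (88.348,120.692) → (100.804,117.393) → (101.516,104.527) (closed)

[4] `<path>` cubic bezier, #ff00ff→cut S792 F1549: (22.510,25.614) → (21.292,38.401) → (36.162,62.870) → (57.920,90.120) → (77.361,111.248) → (85.284,117.352)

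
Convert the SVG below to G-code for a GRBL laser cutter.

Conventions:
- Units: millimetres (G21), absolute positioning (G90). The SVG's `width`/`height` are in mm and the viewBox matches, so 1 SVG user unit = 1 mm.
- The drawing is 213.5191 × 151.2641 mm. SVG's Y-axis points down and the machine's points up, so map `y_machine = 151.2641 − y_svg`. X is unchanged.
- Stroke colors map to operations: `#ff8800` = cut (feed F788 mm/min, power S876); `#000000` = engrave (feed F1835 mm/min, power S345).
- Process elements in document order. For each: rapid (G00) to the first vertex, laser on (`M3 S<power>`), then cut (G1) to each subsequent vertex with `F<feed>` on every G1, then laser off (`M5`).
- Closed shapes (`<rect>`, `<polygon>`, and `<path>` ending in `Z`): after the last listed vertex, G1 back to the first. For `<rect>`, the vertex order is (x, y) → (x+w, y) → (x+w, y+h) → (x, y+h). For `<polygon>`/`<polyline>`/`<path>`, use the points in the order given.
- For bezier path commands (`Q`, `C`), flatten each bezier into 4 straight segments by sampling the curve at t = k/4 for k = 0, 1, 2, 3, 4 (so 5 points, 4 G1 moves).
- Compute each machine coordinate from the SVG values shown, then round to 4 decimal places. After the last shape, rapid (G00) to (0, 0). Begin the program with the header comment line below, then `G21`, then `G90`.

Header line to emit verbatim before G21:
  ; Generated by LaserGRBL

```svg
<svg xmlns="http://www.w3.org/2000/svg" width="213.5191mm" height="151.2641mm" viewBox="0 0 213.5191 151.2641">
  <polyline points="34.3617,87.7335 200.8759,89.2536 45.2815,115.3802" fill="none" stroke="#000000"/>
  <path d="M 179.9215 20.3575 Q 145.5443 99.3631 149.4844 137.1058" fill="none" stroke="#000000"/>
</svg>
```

1 u = 1 mm; y_m = 151.2641 − y.

[1] `<polyline>` open polyline, #000000→engrave S345 F1835: (34.3617,63.5306) → (200.8759,62.0105) → (45.2815,35.8839)

[2] `<path>` quadratic bezier, #000000→engrave S345 F1835: (179.9215,130.9066) → (165.1277,93.9827) → (155.1236,62.2167) → (149.9092,35.6086) → (149.4844,14.1583)

; Generated by LaserGRBL
G21
G90
G00 X34.3617 Y63.5306
M3 S345
G1 X200.8759 Y62.0105 F1835
G1 X45.2815 Y35.8839 F1835
M5
G00 X179.9215 Y130.9066
M3 S345
G1 X165.1277 Y93.9827 F1835
G1 X155.1236 Y62.2167 F1835
G1 X149.9092 Y35.6086 F1835
G1 X149.4844 Y14.1583 F1835
M5
G00 X0.0000 Y0.0000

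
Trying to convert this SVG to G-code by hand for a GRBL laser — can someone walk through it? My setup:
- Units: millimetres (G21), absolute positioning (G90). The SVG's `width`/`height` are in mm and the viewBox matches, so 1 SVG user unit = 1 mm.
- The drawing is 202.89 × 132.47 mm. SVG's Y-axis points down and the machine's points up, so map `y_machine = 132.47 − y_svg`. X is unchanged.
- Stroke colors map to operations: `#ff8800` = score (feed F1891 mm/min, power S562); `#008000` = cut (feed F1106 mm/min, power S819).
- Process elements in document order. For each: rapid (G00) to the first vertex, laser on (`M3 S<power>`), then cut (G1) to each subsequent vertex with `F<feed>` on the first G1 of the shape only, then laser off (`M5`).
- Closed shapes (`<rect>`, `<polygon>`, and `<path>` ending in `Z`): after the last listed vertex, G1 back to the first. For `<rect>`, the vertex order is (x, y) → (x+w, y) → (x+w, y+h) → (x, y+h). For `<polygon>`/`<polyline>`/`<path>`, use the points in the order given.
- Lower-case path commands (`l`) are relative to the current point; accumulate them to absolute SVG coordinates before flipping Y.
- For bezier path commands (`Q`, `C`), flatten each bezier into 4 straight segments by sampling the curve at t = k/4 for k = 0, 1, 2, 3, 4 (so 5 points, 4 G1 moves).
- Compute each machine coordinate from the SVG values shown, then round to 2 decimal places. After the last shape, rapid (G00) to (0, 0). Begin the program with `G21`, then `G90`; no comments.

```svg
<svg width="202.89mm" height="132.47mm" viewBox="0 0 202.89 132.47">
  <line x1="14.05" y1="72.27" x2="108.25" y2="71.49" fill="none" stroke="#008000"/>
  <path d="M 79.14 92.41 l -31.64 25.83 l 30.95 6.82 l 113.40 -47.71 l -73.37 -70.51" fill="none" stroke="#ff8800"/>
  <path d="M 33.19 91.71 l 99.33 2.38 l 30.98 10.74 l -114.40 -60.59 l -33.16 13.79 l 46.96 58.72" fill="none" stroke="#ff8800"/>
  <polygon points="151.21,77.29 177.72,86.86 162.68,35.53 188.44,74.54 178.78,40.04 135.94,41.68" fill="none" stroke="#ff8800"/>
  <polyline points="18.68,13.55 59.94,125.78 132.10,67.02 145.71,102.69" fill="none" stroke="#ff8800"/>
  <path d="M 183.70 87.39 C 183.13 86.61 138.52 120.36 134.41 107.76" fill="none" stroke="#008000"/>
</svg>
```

Since the viewBox matches the mm dimensions, user units are millimetres directly. The only transform is the Y-flip y_m = 132.47 − y_svg.

Shape 1 is a line segment drawn with `<line>`. Its stroke #008000 means cut at S819, F1106. After flipping Y the toolpath is (14.05,60.20) → (108.25,60.98).

Shape 2 is a open polyline drawn with `<path>`. Its stroke #ff8800 means score at S562, F1891. After flipping Y the toolpath is (79.14,40.06) → (47.50,14.23) → (78.45,7.41) → (191.85,55.12) → (118.48,125.63).

Shape 3 is a open polyline drawn with `<path>`. Its stroke #ff8800 means score at S562, F1891. After flipping Y the toolpath is (33.19,40.76) → (132.52,38.38) → (163.50,27.64) → (49.10,88.23) → (15.94,74.44) → (62.90,15.72).

Shape 4 is a closed polygon drawn with `<polygon>`. Its stroke #ff8800 means score at S562, F1891. After flipping Y the toolpath is (151.21,55.18) → (177.72,45.61) → (162.68,96.94) → (188.44,57.93) → (178.78,92.43) → (135.94,90.79) → (151.21,55.18), returning to the start.

Shape 5 is a open polyline drawn with `<polyline>`. Its stroke #ff8800 means score at S562, F1891. After flipping Y the toolpath is (18.68,118.92) → (59.94,6.69) → (132.10,65.45) → (145.71,29.78).

Shape 6 is a cubic bezier drawn with `<path>`. Its stroke #008000 means cut at S819, F1106. After flipping Y the toolpath is (183.70,45.08) → (176.34,40.45) → (160.38,30.46) → (143.77,22.69) → (134.41,24.71).

G21
G90
G00 X14.05 Y60.20
M3 S819
G1 X108.25 Y60.98 F1106
M5
G00 X79.14 Y40.06
M3 S562
G1 X47.50 Y14.23 F1891
G1 X78.45 Y7.41
G1 X191.85 Y55.12
G1 X118.48 Y125.63
M5
G00 X33.19 Y40.76
M3 S562
G1 X132.52 Y38.38 F1891
G1 X163.50 Y27.64
G1 X49.10 Y88.23
G1 X15.94 Y74.44
G1 X62.90 Y15.72
M5
G00 X151.21 Y55.18
M3 S562
G1 X177.72 Y45.61 F1891
G1 X162.68 Y96.94
G1 X188.44 Y57.93
G1 X178.78 Y92.43
G1 X135.94 Y90.79
G1 X151.21 Y55.18
M5
G00 X18.68 Y118.92
M3 S562
G1 X59.94 Y6.69 F1891
G1 X132.10 Y65.45
G1 X145.71 Y29.78
M5
G00 X183.70 Y45.08
M3 S819
G1 X176.34 Y40.45 F1106
G1 X160.38 Y30.46
G1 X143.77 Y22.69
G1 X134.41 Y24.71
M5
G00 X0.00 Y0.00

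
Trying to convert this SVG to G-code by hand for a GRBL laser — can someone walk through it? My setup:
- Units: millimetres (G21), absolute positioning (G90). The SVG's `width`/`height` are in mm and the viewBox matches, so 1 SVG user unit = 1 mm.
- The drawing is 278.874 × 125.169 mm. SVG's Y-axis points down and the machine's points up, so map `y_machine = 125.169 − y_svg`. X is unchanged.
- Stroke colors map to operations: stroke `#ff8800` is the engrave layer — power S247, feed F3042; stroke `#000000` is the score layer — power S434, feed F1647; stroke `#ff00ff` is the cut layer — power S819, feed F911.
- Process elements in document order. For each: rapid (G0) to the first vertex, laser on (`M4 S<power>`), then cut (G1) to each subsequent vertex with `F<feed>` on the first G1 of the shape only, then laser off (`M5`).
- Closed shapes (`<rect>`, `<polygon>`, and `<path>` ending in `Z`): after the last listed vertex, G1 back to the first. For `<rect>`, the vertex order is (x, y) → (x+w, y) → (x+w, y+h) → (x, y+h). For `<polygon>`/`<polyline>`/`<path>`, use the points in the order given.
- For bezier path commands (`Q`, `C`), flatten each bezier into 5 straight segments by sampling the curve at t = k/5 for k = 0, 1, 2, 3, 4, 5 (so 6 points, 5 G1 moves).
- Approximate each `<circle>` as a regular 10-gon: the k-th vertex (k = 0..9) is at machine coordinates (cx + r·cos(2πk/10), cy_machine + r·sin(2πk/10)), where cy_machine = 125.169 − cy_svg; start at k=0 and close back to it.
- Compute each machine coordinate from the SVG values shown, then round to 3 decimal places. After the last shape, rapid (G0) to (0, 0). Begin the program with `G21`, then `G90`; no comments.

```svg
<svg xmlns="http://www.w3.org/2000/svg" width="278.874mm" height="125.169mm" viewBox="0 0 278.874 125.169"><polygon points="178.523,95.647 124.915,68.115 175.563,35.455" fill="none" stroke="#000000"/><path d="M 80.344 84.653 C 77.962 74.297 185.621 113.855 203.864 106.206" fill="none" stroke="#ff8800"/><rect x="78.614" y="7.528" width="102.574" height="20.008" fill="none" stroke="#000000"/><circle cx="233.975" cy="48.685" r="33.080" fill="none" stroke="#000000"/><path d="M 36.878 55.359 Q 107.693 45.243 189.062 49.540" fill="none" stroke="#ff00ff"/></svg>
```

G21
G90
G0 X178.523 Y29.522
M4 S434
G1 X124.915 Y57.054 F1647
G1 X175.563 Y89.714
G1 X178.523 Y29.522
M5
G0 X80.344 Y40.516
M4 S247
G1 X90.524 Y41.517 F3042
G1 X117.540 Y35.200
G1 X151.818 Y26.228
G1 X183.784 Y19.261
G1 X203.864 Y18.963
M5
G0 X78.614 Y117.641
M4 S434
G1 X181.188 Y117.641 F1647
G1 X181.188 Y97.633
G1 X78.614 Y97.633
G1 X78.614 Y117.641
M5
G0 X267.055 Y76.484
M4 S434
G1 X260.737 Y95.928 F1647
G1 X244.197 Y107.945
G1 X223.753 Y107.945
G1 X207.213 Y95.928
G1 X200.895 Y76.484
G1 X207.213 Y57.040
G1 X223.753 Y45.023
G1 X244.197 Y45.023
G1 X260.737 Y57.040
G1 X267.055 Y76.484
M5
G0 X36.878 Y69.810
M4 S819
G1 X65.626 Y73.280 F911
G1 X95.219 Y75.597
G1 X125.655 Y76.761
G1 X156.937 Y76.771
G1 X189.062 Y75.629
M5
G0 X0.000 Y0.000

1 u = 1 mm; y_m = 125.169 − y.

[1] `<polygon>` regular polygon, #000000→score S434 F1647: (178.523,29.522) → (124.915,57.054) → (175.563,89.714) → (178.523,29.522) (closed)

[2] `<path>` cubic bezier, #ff8800→engrave S247 F3042: (80.344,40.516) → (90.524,41.517) → (117.540,35.200) → (151.818,26.228) → (183.784,19.261) → (203.864,18.963)

[3] `<rect>` rectangle, #000000→score S434 F1647: (78.614,117.641) → (181.188,117.641) → (181.188,97.633) → (78.614,97.633) → (78.614,117.641) (closed)

[4] `<circle>` circle, #000000→score S434 F1647: (267.055,76.484) → (260.737,95.928) → (244.197,107.945) → (223.753,107.945) → (207.213,95.928) → (200.895,76.484) → (207.213,57.040) → (223.753,45.023) → (244.197,45.023) → (260.737,57.040) → (267.055,76.484) (closed)

[5] `<path>` quadratic bezier, #ff00ff→cut S819 F911: (36.878,69.810) → (65.626,73.280) → (95.219,75.597) → (125.655,76.761) → (156.937,76.771) → (189.062,75.629)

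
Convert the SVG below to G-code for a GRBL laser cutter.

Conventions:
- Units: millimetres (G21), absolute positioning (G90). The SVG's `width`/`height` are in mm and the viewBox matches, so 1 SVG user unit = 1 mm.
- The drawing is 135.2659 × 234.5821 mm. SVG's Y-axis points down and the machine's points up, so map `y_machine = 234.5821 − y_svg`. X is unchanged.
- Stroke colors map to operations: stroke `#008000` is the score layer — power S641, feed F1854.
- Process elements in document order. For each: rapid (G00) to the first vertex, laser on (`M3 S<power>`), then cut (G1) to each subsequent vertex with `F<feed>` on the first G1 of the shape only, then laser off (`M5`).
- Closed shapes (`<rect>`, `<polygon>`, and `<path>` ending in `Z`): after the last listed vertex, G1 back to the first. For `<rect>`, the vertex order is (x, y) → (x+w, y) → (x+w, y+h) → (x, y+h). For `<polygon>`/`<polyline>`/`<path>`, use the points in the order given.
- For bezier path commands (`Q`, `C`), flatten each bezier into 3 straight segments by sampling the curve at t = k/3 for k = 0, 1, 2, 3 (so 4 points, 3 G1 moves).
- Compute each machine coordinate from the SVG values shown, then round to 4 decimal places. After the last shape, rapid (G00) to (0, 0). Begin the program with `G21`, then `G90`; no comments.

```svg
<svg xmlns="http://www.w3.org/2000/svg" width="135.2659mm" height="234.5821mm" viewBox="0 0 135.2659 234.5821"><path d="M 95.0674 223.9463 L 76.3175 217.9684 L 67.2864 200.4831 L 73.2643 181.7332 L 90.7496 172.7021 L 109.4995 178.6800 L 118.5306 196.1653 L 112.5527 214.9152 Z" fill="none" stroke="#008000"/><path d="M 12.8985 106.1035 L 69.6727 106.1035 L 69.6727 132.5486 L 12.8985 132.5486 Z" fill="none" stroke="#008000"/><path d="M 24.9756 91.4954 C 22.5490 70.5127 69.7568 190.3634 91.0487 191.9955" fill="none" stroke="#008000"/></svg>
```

G21
G90
G00 X95.0674 Y10.6358
M3 S641
G1 X76.3175 Y16.6137 F1854
G1 X67.2864 Y34.0990
G1 X73.2643 Y52.8489
G1 X90.7496 Y61.8800
G1 X109.4995 Y55.9021
G1 X118.5306 Y38.4168
G1 X112.5527 Y19.6669
G1 X95.0674 Y10.6358
M5
G00 X12.8985 Y128.4786
M3 S641
G1 X69.6727 Y128.4786 F1854
G1 X69.6727 Y102.0335
G1 X12.8985 Y102.0335
G1 X12.8985 Y128.4786
M5
G00 X24.9756 Y143.0867
M3 S641
G1 X36.2956 Y126.7195 F1854
G1 X63.9163 Y74.0304
G1 X91.0487 Y42.5866
M5
G00 X0.0000 Y0.0000

viewBox `0 0 135.2659 234.5821` with mm width/height → 1 unit = 1 mm. Flip: y_m = 234.5821 − y_svg.

**Shape 1** — `<path>` regular polygon, stroke `#008000` → score (S641, F1854). Machine vertices: (95.0674,10.6358) → (76.3175,16.6137) → (67.2864,34.0990) → (73.2643,52.8489) → (90.7496,61.8800) → (109.4995,55.9021) → (118.5306,38.4168) → (112.5527,19.6669) → (95.0674,10.6358). Closed: final G1 returns to the first vertex.

**Shape 2** — `<path>` rectangle, stroke `#008000` → score (S641, F1854). Machine vertices: (12.8985,128.4786) → (69.6727,128.4786) → (69.6727,102.0335) → (12.8985,102.0335) → (12.8985,128.4786). Closed: final G1 returns to the first vertex.

**Shape 3** — `<path>` cubic bezier, stroke `#008000` → score (S641, F1854). Control points (SVG): P0=(24.9756,91.4954), P1=(22.5490,70.5127), P2=(69.7568,190.3634), P3=(91.0487,191.9955); sampled at t=k/3. Machine vertices: (24.9756,143.0867) → (36.2956,126.7195) → (63.9163,74.0304) → (91.0487,42.5866). Open path.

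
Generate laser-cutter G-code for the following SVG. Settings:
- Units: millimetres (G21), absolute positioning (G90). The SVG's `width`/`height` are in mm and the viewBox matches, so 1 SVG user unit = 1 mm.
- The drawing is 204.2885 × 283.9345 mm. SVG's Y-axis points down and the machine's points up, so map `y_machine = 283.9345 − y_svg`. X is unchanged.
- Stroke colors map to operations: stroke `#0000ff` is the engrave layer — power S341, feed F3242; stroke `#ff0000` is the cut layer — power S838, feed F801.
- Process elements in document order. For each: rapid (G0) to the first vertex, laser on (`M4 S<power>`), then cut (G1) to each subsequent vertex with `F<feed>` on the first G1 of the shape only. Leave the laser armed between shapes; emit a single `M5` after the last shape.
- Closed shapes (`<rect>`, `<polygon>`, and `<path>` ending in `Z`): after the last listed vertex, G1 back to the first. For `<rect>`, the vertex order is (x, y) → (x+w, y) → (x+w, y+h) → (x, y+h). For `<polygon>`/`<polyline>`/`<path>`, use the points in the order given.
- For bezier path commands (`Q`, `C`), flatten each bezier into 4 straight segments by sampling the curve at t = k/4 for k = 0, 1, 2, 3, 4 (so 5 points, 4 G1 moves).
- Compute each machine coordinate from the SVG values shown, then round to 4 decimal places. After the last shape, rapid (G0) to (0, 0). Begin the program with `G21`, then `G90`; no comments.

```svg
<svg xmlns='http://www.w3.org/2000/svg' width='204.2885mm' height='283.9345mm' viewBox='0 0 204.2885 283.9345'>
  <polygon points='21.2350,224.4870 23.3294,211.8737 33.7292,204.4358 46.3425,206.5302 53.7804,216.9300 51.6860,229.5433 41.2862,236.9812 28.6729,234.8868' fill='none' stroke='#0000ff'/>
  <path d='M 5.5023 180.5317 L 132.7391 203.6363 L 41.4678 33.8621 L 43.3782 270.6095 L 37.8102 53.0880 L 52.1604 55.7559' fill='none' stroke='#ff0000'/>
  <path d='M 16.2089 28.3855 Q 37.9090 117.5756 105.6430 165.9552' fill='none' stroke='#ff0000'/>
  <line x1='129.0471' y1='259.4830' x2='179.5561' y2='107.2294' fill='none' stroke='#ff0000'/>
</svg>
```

G21
G90
G0 X21.2350 Y59.4475
M4 S341
G1 X23.3294 Y72.0608 F3242
G1 X33.7292 Y79.4987
G1 X46.3425 Y77.4043
G1 X53.7804 Y67.0045
G1 X51.6860 Y54.3912
G1 X41.2862 Y46.9533
G1 X28.6729 Y49.0477
G1 X21.2350 Y59.4475
G0 X5.5023 Y103.4028
M4 S838
G1 X132.7391 Y80.2982 F801
G1 X41.4678 Y250.0724
G1 X43.3782 Y13.3250
G1 X37.8102 Y230.8465
G1 X52.1604 Y228.1786
G0 X16.2089 Y255.5490
M4 S838
G1 X29.9361 Y213.5046 F801
G1 X49.4175 Y176.5615
G1 X74.6531 Y144.7198
G1 X105.6430 Y117.9793
G0 X129.0471 Y24.4515
M4 S838
G1 X179.5561 Y176.7051 F801
M5
G0 X0.0000 Y0.0000

1 u = 1 mm; y_m = 283.9345 − y.

[1] `<polygon>` regular polygon, #0000ff→engrave S341 F3242: (21.2350,59.4475) → (23.3294,72.0608) → (33.7292,79.4987) → (46.3425,77.4043) → (53.7804,67.0045) → (51.6860,54.3912) → (41.2862,46.9533) → (28.6729,49.0477) → (21.2350,59.4475) (closed)

[2] `<path>` open polyline, #ff0000→cut S838 F801: (5.5023,103.4028) → (132.7391,80.2982) → (41.4678,250.0724) → (43.3782,13.3250) → (37.8102,230.8465) → (52.1604,228.1786)

[3] `<path>` quadratic bezier, #ff0000→cut S838 F801: (16.2089,255.5490) → (29.9361,213.5046) → (49.4175,176.5615) → (74.6531,144.7198) → (105.6430,117.9793)

[4] `<line>` line segment, #ff0000→cut S838 F801: (129.0471,24.4515) → (179.5561,176.7051)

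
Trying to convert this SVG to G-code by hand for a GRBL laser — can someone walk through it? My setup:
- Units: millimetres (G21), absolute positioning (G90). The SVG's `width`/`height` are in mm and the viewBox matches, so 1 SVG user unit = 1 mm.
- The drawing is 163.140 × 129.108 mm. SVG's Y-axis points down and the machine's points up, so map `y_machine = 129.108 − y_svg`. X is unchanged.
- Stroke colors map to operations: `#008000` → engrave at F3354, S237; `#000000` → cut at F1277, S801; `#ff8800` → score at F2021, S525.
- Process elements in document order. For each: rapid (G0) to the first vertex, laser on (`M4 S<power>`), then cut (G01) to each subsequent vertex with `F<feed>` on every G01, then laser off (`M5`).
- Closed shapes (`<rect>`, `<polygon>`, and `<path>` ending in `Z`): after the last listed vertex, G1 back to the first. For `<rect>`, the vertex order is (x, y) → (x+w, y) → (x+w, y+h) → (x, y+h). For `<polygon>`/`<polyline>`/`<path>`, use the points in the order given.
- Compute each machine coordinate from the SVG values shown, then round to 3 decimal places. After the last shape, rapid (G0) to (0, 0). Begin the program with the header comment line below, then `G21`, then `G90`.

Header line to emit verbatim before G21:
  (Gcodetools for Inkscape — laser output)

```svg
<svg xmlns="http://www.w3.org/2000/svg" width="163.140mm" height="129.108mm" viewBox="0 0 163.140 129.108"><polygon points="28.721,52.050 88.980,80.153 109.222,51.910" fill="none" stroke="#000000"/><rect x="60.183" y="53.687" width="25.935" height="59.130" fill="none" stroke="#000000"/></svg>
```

Since the viewBox matches the mm dimensions, user units are millimetres directly. The only transform is the Y-flip y_m = 129.108 − y_svg.

Shape 1 is a closed polygon drawn with `<polygon>`. Its stroke #000000 means cut at S801, F1277. After flipping Y the toolpath is (28.721,77.058) → (88.980,48.955) → (109.222,77.198) → (28.721,77.058), returning to the start.

Shape 2 is a rectangle drawn with `<rect>`. Its stroke #000000 means cut at S801, F1277. After flipping Y the toolpath is (60.183,75.421) → (86.118,75.421) → (86.118,16.291) → (60.183,16.291) → (60.183,75.421), returning to the start.

(Gcodetools for Inkscape — laser output)
G21
G90
G0 X28.721 Y77.058
M4 S801
G01 X88.980 Y48.955 F1277
G01 X109.222 Y77.198 F1277
G01 X28.721 Y77.058 F1277
M5
G0 X60.183 Y75.421
M4 S801
G01 X86.118 Y75.421 F1277
G01 X86.118 Y16.291 F1277
G01 X60.183 Y16.291 F1277
G01 X60.183 Y75.421 F1277
M5
G0 X0.000 Y0.000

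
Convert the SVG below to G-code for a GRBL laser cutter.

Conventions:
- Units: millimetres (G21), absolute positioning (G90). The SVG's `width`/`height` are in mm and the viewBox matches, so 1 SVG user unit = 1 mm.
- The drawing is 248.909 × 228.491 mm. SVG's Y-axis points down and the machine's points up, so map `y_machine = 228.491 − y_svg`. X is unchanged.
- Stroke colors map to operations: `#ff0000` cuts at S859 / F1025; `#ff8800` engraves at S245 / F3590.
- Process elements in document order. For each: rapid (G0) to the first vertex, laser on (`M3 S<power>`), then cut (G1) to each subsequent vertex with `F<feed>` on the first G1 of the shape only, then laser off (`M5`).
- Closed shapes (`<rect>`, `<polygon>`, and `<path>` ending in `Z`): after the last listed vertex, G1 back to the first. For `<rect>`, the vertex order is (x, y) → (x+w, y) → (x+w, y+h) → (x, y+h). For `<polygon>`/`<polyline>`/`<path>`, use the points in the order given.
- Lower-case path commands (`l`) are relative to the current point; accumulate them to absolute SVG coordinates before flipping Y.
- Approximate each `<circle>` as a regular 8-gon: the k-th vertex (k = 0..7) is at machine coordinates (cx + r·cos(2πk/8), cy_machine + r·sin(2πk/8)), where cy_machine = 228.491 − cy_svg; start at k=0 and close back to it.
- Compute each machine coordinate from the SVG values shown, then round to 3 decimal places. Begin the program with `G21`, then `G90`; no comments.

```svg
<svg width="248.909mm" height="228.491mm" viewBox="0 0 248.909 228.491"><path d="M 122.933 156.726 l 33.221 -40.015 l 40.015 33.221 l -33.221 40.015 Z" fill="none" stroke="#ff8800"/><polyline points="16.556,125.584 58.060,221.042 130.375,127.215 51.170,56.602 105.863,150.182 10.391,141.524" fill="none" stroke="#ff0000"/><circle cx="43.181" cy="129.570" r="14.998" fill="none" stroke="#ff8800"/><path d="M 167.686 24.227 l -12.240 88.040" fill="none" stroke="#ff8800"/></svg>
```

G21
G90
G0 X122.933 Y71.765
M3 S245
G1 X156.154 Y111.780 F3590
G1 X196.169 Y78.559
G1 X162.948 Y38.544
G1 X122.933 Y71.765
M5
G0 X16.556 Y102.907
M3 S859
G1 X58.060 Y7.449 F1025
G1 X130.375 Y101.276
G1 X51.170 Y171.889
G1 X105.863 Y78.309
G1 X10.391 Y86.967
M5
G0 X58.179 Y98.921
M3 S245
G1 X53.786 Y109.526 F3590
G1 X43.181 Y113.919
G1 X32.576 Y109.526
G1 X28.183 Y98.921
G1 X32.576 Y88.316
G1 X43.181 Y83.923
G1 X53.786 Y88.316
G1 X58.179 Y98.921
M5
G0 X167.686 Y204.264
M3 S245
G1 X155.446 Y116.224 F3590
M5

1 u = 1 mm; y_m = 228.491 − y.

[1] `<path>` regular polygon, #ff8800→engrave S245 F3590: (122.933,71.765) → (156.154,111.780) → (196.169,78.559) → (162.948,38.544) → (122.933,71.765) (closed)

[2] `<polyline>` open polyline, #ff0000→cut S859 F1025: (16.556,102.907) → (58.060,7.449) → (130.375,101.276) → (51.170,171.889) → (105.863,78.309) → (10.391,86.967)

[3] `<circle>` circle, #ff8800→engrave S245 F3590: (58.179,98.921) → (53.786,109.526) → (43.181,113.919) → (32.576,109.526) → (28.183,98.921) → (32.576,88.316) → (43.181,83.923) → (53.786,88.316) → (58.179,98.921) (closed)

[4] `<path>` line segment, #ff8800→engrave S245 F3590: (167.686,204.264) → (155.446,116.224)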